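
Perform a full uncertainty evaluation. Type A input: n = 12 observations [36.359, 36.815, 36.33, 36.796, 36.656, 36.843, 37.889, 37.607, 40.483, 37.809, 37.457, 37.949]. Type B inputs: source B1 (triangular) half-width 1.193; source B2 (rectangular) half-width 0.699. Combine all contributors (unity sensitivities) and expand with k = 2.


mean = (36.359 + 36.815 + 36.33 + 36.796 + 36.656 + 36.843 + 37.889 + 37.607 + 40.483 + 37.809 + 37.457 + 37.949) / 12 = 37.41608333
s = sqrt(sum((x - mean)^2)/(n-1)) = 1.1303697
u_A = s / sqrt(n) = 1.1303697 / sqrt(12) = 0.32630963
u_B1 = 1.193 / sqrt(6) = 0.48704021
u_B2 = 0.699 / sqrt(3) = 0.40356784
uc = sqrt(0.32630963^2 + 0.48704021^2 + 0.40356784^2) = 0.71172547
U = k * uc = 2 * 0.71172547
U = 1.4235

1.4235


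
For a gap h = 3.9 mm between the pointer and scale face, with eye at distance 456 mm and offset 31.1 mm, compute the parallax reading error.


error = h * offset / d
= 3.9 * 31.1 / 456
= 0.2660

0.2660


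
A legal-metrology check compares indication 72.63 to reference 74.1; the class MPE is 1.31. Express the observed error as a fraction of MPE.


e = indication - reference = 72.63 - 74.1 = -1.4700
|e| = 1.4700
ratio = |e| / MPE = 1.4700 / 1.31
ratio = 1.1221

1.1221


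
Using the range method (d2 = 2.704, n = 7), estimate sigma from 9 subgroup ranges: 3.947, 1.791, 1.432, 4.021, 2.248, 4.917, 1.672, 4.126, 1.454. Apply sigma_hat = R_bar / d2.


R_bar = (3.947 + 1.791 + 1.432 + 4.021 + 2.248 + 4.917 + 1.672 + 4.126 + 1.454) / 9
R_bar = 25.608 / 9 = 2.8453333
sigma_hat = R_bar / d2 = 2.8453333 / 2.704 = 1.0523

1.0523


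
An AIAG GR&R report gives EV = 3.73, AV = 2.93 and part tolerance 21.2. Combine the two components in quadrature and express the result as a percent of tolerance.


GRR = sqrt(EV^2 + AV^2) = sqrt(3.73^2 + 2.93^2) = 4.7431846
%GRR = GRR / tol * 100 = 4.7431846 / 21.2 * 100
%GRR = 22.3735

22.3735


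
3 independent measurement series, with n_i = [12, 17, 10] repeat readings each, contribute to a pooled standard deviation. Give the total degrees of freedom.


nu = sum_i (n_i - 1)
nu = ((12 - 1) + (17 - 1) + (10 - 1))
nu = 11 + 16 + 9
nu = 36

36


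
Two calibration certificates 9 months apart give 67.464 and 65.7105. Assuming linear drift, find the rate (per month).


rate = (v2 - v1) / months
= (65.7105 - 67.464) / 9
= -1.7535 / 9
= -0.1948

-0.1948


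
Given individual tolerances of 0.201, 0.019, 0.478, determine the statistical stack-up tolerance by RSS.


RSS = sqrt(0.201^2 + 0.019^2 + 0.478^2)
= sqrt(0.269246)
= 0.5189

0.5189


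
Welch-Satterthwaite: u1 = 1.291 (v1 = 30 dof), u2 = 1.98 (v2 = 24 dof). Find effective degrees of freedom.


uc = sqrt(u1^2 + u2^2) = sqrt(1.291^2 + 1.98^2) = 2.3637007
v_eff = uc^4 / (u1^4/v1 + u2^4/v2)
= 2.3637007^4 / (1.291^4/30 + 1.98^4/24)
= 31.215474 / 0.73299153
v_eff = 42.5864

42.5864


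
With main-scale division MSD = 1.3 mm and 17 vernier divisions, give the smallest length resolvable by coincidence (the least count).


LC = MSD / n_div
= 1.3 / 17
= 0.0765

0.0765


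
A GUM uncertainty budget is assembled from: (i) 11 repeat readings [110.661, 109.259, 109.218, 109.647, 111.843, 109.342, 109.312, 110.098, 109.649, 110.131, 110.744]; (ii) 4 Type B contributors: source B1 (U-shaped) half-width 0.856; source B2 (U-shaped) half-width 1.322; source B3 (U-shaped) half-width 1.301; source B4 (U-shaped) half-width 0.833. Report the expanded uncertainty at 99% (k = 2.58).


mean = (110.661 + 109.259 + 109.218 + 109.647 + 111.843 + 109.342 + 109.312 + 110.098 + 109.649 + 110.131 + 110.744) / 11 = 109.9912727
s = sqrt(sum((x - mean)^2)/(n-1)) = 0.820229
u_A = s / sqrt(n) = 0.820229 / sqrt(11) = 0.24730835
u_B1 = 0.856 / sqrt(2) = 0.6052834
u_B2 = 1.322 / sqrt(2) = 0.93479516
u_B3 = 1.301 / sqrt(2) = 0.91994592
u_B4 = 0.833 / sqrt(2) = 0.58901995
uc = sqrt(0.24730835^2 + 0.6052834^2 + 0.93479516^2 + 0.91994592^2 + 0.58901995^2) = 1.5794355
U = k * uc = 2.58 * 1.5794355
U = 4.0749

4.0749


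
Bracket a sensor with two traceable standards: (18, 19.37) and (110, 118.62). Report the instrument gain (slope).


slope = (y2 - y1) / (x2 - x1)
= (118.62 - 19.37) / (110 - 18)
= 99.2500 / 92
= 1.0788

1.0788


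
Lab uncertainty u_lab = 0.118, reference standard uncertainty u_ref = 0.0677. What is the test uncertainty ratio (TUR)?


TUR = u_lab / u_ref
= 0.118 / 0.0677
= 1.7430

1.7430


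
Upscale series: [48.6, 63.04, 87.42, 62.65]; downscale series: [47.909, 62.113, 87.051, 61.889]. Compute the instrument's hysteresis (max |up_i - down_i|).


|48.6 - 47.909| = 0.6910
|63.04 - 62.113| = 0.9270
|87.42 - 87.051| = 0.3690
|62.65 - 61.889| = 0.7610
hysteresis = max(diffs) = 0.9270

0.9270


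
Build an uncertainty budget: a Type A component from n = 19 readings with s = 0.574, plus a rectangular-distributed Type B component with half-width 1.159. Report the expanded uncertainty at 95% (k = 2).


u_A = s / sqrt(n) = 0.574 / sqrt(19) = 0.13168463
u_B = half_width / sqrt(3) = 1.159 / sqrt(3) = 0.66914896
uc = sqrt(u_A^2 + u_B^2) = sqrt(0.13168463^2 + 0.66914896^2) = 0.68198326
U = k * uc = 2 * 0.68198326
U = 1.3640

1.3640


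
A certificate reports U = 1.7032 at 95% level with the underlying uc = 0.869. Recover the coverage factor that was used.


k = U / uc
k = 1.7032 / 0.869
k = 1.96

1.96


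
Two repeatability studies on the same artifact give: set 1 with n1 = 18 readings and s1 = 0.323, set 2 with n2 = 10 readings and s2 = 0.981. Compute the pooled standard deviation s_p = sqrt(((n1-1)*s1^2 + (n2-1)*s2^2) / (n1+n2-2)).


s_p = sqrt(((n1-1)*s1^2 + (n2-1)*s2^2) / (n1+n2-2))
numerator = (18-1)*0.323^2 + (10-1)*0.981^2 = 1.773593 + 8.661249 = 10.434842
denominator = 18 + 10 - 2 = 26
s_p^2 = 10.434842 / 26 = 0.40134008
s_p = sqrt(0.40134008) = 0.6335

0.6335


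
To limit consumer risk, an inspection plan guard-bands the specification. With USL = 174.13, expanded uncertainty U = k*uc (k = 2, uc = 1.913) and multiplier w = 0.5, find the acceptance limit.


U = k * uc = 2 * 1.913 = 3.826
guard band g = w * U = 0.5 * 3.826 = 1.913
AL = USL - g = 174.13 - 1.913
AL = 172.2170

172.2170


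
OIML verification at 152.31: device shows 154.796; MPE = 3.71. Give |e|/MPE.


e = indication - reference = 154.796 - 152.31 = 2.4860
|e| = 2.4860
ratio = |e| / MPE = 2.4860 / 3.71
ratio = 0.6701

0.6701


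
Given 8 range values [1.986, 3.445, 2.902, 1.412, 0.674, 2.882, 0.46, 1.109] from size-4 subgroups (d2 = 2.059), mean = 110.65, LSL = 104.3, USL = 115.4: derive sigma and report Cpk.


R_bar = (1.986 + 3.445 + 2.902 + 1.412 + 0.674 + 2.882 + 0.46 + 1.109) / 8 = 1.85875
sigma = R_bar / d2 = 1.85875 / 2.059 = 0.90274405
Cp = (USL - LSL)/(6*sigma) = (115.4 - 104.3)/(6*0.90274405) = 2.0493
Cpu = (115.4 - 110.65)/(3*0.90274405) = 1.7539
Cpl = (110.65 - 104.3)/(3*0.90274405) = 2.3447
Cpk = min(Cpu, Cpl) = 1.7539

1.7539


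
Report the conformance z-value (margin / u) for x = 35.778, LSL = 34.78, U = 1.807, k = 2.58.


u = U / k = 1.807 / 2.58 = 0.7003876
margin = |LSL - x| = |34.78 - 35.778| = 0.998
z = margin / u = 0.998 / 0.7003876
z = 1.4249

1.4249


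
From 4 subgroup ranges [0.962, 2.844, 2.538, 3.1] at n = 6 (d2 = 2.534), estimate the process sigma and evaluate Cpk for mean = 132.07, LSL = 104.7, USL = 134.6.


R_bar = (0.962 + 2.844 + 2.538 + 3.1) / 4 = 2.361
sigma = R_bar / d2 = 2.361 / 2.534 = 0.93172849
Cp = (USL - LSL)/(6*sigma) = (134.6 - 104.7)/(6*0.93172849) = 5.3485
Cpu = (134.6 - 132.07)/(3*0.93172849) = 0.9051
Cpl = (132.07 - 104.7)/(3*0.93172849) = 9.7918
Cpk = min(Cpu, Cpl) = 0.9051

0.9051


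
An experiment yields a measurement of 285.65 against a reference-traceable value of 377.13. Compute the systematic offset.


Systematic error = measured - true
= 285.65 - 377.13
= -91.4800

-91.4800


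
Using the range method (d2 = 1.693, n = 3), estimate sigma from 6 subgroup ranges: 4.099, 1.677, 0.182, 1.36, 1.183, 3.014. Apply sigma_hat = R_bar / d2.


R_bar = (4.099 + 1.677 + 0.182 + 1.36 + 1.183 + 3.014) / 6
R_bar = 11.515 / 6 = 1.9191667
sigma_hat = R_bar / d2 = 1.9191667 / 1.693 = 1.1336

1.1336


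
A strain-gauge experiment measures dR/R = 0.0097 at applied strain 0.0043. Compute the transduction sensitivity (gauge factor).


GF = (dR/R) / epsilon
= 0.0097 / 0.0043
= 2.2558

2.2558


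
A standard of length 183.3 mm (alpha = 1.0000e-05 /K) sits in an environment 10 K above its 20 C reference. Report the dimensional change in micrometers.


dL = L * alpha * dT
= 183.3 * 1.0000e-05 * 10
= 0.0183300 mm
dL_um = 0.0183300 * 1000 = 18.3300 um

18.3300


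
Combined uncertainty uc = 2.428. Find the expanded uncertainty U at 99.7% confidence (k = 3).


U = k * uc
U = 3 * 2.428
U = 7.2840

7.2840


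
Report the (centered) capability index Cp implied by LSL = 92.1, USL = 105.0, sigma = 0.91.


Cp = (USL - LSL) / (6 * sigma)
= (105.0 - 92.1) / (6 * 0.91)
= 12.9000 / 5.4600
= 2.3626

2.3626


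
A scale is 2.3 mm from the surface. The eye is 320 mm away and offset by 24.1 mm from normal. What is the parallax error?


error = h * offset / d
= 2.3 * 24.1 / 320
= 0.1732

0.1732


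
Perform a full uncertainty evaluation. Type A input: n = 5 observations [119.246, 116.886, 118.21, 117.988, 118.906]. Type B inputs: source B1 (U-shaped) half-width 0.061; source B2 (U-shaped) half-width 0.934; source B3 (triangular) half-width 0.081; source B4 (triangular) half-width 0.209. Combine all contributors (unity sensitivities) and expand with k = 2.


mean = (119.246 + 116.886 + 118.21 + 117.988 + 118.906) / 5 = 118.2472
s = sqrt(sum((x - mean)^2)/(n-1)) = 0.91556715
u_A = s / sqrt(n) = 0.91556715 / sqrt(5) = 0.40945408
u_B1 = 0.061 / sqrt(2) = 0.043133514
u_B2 = 0.934 / sqrt(2) = 0.66043773
u_B3 = 0.081 / sqrt(6) = 0.033068112
u_B4 = 0.209 / sqrt(6) = 0.085323893
uc = sqrt(0.40945408^2 + 0.043133514^2 + 0.66043773^2 + 0.033068112^2 + 0.085323893^2) = 0.78362287
U = k * uc = 2 * 0.78362287
U = 1.5672

1.5672


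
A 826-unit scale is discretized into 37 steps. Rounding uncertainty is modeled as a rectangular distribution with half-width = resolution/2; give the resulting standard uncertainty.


resolution = range / divisions
resolution = 826 / 37 = 22.324324
u_res = resolution / (2*sqrt(3))
u_res = 22.324324 / 3.4641016
u_res = 6.4445

6.4445


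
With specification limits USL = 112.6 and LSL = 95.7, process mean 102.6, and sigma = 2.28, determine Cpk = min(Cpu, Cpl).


Cpu = (USL - mean) / (3*sigma) = (112.6 - 102.6) / (3*2.28) = 1.4620
Cpl = (mean - LSL) / (3*sigma) = (102.6 - 95.7) / (3*2.28) = 1.0088
Cpk = min(Cpu, Cpl) = 1.0088

1.0088


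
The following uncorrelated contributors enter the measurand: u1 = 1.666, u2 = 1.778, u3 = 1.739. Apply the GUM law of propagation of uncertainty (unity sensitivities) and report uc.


uc = sqrt(1.666^2 + 1.778^2 + 1.739^2)
uc = sqrt(8.960961)
uc = 2.9935

2.9935


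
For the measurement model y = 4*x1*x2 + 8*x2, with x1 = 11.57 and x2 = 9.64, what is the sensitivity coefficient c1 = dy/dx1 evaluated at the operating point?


y = 4*x1*x2 + 8*x2
dy/dx1 = 4*x2
Evaluate at x2 = 9.64: c1 = 4 * 9.64
c1 = 38.5600

38.5600


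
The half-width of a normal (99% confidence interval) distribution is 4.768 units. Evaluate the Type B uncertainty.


u_B = half_width / 2.576
u_B = 4.768 / 2.576
u_B = 1.8509

1.8509


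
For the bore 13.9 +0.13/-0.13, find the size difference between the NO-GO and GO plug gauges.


GO = nominal - lower_tol (smallest hole = maximum material condition)
GO = 13.9 - 0.13 = 13.77
NO-GO = nominal + upper_tol (largest hole = least material condition)
NO-GO = 13.9 + 0.13 = 14.03
spread = NO-GO - GO = 14.03 - 13.77 = 0.2600

0.2600


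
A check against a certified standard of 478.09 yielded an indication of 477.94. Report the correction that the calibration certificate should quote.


Correction = standard - reading
= 478.09 - 477.94
= 0.1500

0.1500


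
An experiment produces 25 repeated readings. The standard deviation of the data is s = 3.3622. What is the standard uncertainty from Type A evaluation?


u_A = s / sqrt(n)
u_A = 3.3622 / sqrt(25)
u_A = 3.3622 / 5
u_A = 0.6724

0.6724


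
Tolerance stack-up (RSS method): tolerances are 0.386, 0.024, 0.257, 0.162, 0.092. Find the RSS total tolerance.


RSS = sqrt(0.386^2 + 0.024^2 + 0.257^2 + 0.162^2 + 0.092^2)
= sqrt(0.250329)
= 0.5003

0.5003


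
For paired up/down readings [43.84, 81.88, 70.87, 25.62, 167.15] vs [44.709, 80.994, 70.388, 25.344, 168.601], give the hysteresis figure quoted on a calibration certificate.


|43.84 - 44.709| = 0.8690
|81.88 - 80.994| = 0.8860
|70.87 - 70.388| = 0.4820
|25.62 - 25.344| = 0.2760
|167.15 - 168.601| = 1.4510
hysteresis = max(diffs) = 1.4510

1.4510


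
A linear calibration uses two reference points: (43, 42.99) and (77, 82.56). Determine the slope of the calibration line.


slope = (y2 - y1) / (x2 - x1)
= (82.56 - 42.99) / (77 - 43)
= 39.5700 / 34
= 1.1638

1.1638


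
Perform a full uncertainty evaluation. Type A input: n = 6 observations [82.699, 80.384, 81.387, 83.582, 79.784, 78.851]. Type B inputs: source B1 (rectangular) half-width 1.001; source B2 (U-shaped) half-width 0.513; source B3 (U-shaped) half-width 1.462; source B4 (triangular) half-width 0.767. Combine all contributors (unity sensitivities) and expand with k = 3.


mean = (82.699 + 80.384 + 81.387 + 83.582 + 79.784 + 78.851) / 6 = 81.1145
s = sqrt(sum((x - mean)^2)/(n-1)) = 1.7944774
u_A = s / sqrt(n) = 1.7944774 / sqrt(6) = 0.73259233
u_B1 = 1.001 / sqrt(3) = 0.57792762
u_B2 = 0.513 / sqrt(2) = 0.36274578
u_B3 = 1.462 / sqrt(2) = 1.0337901
u_B4 = 0.767 / sqrt(6) = 0.31312644
uc = sqrt(0.73259233^2 + 0.57792762^2 + 0.36274578^2 + 1.0337901^2 + 0.31312644^2) = 1.4727683
U = k * uc = 3 * 1.4727683
U = 4.4183

4.4183


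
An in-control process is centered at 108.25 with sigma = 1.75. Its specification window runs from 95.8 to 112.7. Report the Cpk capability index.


Cpu = (USL - mean) / (3*sigma) = (112.7 - 108.25) / (3*1.75) = 0.8476
Cpl = (mean - LSL) / (3*sigma) = (108.25 - 95.8) / (3*1.75) = 2.3714
Cpk = min(Cpu, Cpl) = 0.8476

0.8476


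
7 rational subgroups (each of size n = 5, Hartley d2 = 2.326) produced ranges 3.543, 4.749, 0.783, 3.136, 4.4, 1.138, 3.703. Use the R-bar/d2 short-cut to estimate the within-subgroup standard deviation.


R_bar = (3.543 + 4.749 + 0.783 + 3.136 + 4.4 + 1.138 + 3.703) / 7
R_bar = 21.452 / 7 = 3.0645714
sigma_hat = R_bar / d2 = 3.0645714 / 2.326 = 1.3175

1.3175


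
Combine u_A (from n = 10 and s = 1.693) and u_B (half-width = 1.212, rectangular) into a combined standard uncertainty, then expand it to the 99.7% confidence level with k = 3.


u_A = s / sqrt(n) = 1.693 / sqrt(10) = 0.53537361
u_B = half_width / sqrt(3) = 1.212 / sqrt(3) = 0.69974853
uc = sqrt(u_A^2 + u_B^2) = sqrt(0.53537361^2 + 0.69974853^2) = 0.88106351
U = k * uc = 3 * 0.88106351
U = 2.6432

2.6432


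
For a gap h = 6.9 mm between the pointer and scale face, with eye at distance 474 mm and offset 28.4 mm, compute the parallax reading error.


error = h * offset / d
= 6.9 * 28.4 / 474
= 0.4134

0.4134


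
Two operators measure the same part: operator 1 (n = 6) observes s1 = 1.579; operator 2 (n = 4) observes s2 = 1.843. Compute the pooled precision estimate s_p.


s_p = sqrt(((n1-1)*s1^2 + (n2-1)*s2^2) / (n1+n2-2))
numerator = (6-1)*1.579^2 + (4-1)*1.843^2 = 12.466205 + 10.189947 = 22.656152
denominator = 6 + 4 - 2 = 8
s_p^2 = 22.656152 / 8 = 2.832019
s_p = sqrt(2.832019) = 1.6829

1.6829


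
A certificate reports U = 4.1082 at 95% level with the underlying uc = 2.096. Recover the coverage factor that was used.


k = U / uc
k = 4.1082 / 2.096
k = 1.96

1.96


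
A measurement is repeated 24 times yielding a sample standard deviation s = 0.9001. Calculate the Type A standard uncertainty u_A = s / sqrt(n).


u_A = s / sqrt(n)
u_A = 0.9001 / sqrt(24)
u_A = 0.9001 / 4.8989795
u_A = 0.1837

0.1837


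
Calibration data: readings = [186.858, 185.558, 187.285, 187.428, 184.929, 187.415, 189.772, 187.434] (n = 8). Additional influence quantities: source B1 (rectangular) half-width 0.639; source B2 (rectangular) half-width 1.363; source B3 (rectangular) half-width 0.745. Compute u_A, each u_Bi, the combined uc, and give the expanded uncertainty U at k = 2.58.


mean = (186.858 + 185.558 + 187.285 + 187.428 + 184.929 + 187.415 + 189.772 + 187.434) / 8 = 187.084875
s = sqrt(sum((x - mean)^2)/(n-1)) = 1.4461729
u_A = s / sqrt(n) = 1.4461729 / sqrt(8) = 0.51129933
u_B1 = 0.639 / sqrt(3) = 0.36892682
u_B2 = 1.363 / sqrt(3) = 0.78692842
u_B3 = 0.745 / sqrt(3) = 0.43012595
uc = sqrt(0.51129933^2 + 0.36892682^2 + 0.78692842^2 + 0.43012595^2) = 1.0962658
U = k * uc = 2.58 * 1.0962658
U = 2.8284

2.8284


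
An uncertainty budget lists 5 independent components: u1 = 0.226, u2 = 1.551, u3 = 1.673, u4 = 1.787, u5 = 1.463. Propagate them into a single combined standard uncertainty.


uc = sqrt(0.226^2 + 1.551^2 + 1.673^2 + 1.787^2 + 1.463^2)
uc = sqrt(10.589344)
uc = 3.2541

3.2541


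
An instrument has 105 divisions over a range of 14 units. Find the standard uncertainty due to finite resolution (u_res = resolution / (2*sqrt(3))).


resolution = range / divisions
resolution = 14 / 105 = 0.13333333
u_res = resolution / (2*sqrt(3))
u_res = 0.13333333 / 3.4641016
u_res = 0.0385

0.0385


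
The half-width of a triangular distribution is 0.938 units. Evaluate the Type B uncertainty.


u_B = half_width / sqrt(6)
u_B = 0.938 / 2.4494897
u_B = 0.3829

0.3829


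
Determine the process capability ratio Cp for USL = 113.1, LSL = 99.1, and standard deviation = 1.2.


Cp = (USL - LSL) / (6 * sigma)
= (113.1 - 99.1) / (6 * 1.2)
= 14.0000 / 7.2000
= 1.9444

1.9444


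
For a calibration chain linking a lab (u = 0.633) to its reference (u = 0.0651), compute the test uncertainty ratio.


TUR = u_lab / u_ref
= 0.633 / 0.0651
= 9.7235

9.7235


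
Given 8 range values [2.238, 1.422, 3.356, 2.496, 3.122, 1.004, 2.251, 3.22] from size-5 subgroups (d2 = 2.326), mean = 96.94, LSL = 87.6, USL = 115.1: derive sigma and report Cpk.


R_bar = (2.238 + 1.422 + 3.356 + 2.496 + 3.122 + 1.004 + 2.251 + 3.22) / 8 = 2.388625
sigma = R_bar / d2 = 2.388625 / 2.326 = 1.0269239
Cp = (USL - LSL)/(6*sigma) = (115.1 - 87.6)/(6*1.0269239) = 4.4632
Cpu = (115.1 - 96.94)/(3*1.0269239) = 5.8946
Cpl = (96.94 - 87.6)/(3*1.0269239) = 3.0317
Cpk = min(Cpu, Cpl) = 3.0317

3.0317


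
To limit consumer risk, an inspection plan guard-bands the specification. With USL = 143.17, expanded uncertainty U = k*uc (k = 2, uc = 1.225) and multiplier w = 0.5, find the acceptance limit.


U = k * uc = 2 * 1.225 = 2.45
guard band g = w * U = 0.5 * 2.45 = 1.225
AL = USL - g = 143.17 - 1.225
AL = 141.9450

141.9450


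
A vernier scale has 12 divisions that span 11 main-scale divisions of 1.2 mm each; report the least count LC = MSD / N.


LC = MSD / n_div
= 1.2 / 12
= 0.1000

0.1000


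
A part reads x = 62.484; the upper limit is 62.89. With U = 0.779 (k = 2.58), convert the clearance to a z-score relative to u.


u = U / k = 0.779 / 2.58 = 0.30193798
margin = |USL - x| = |62.89 - 62.484| = 0.406
z = margin / u = 0.406 / 0.30193798
z = 1.3446

1.3446


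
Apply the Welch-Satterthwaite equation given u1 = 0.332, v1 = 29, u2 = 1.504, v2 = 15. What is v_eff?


uc = sqrt(u1^2 + u2^2) = sqrt(0.332^2 + 1.504^2) = 1.5402078
v_eff = uc^4 / (u1^4/v1 + u2^4/v2)
= 1.5402078^4 / (0.332^4/29 + 1.504^4/15)
= 5.6275229 / 0.34153337
v_eff = 16.4772

16.4772


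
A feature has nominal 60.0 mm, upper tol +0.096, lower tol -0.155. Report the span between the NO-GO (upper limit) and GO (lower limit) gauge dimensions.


GO = nominal - lower_tol (smallest hole = maximum material condition)
GO = 60.0 - 0.155 = 59.845
NO-GO = nominal + upper_tol (largest hole = least material condition)
NO-GO = 60.0 + 0.096 = 60.096
spread = NO-GO - GO = 60.096 - 59.845 = 0.2510

0.2510


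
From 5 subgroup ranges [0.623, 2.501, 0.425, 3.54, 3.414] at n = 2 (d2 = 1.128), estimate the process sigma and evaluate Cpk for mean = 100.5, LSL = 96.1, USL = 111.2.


R_bar = (0.623 + 2.501 + 0.425 + 3.54 + 3.414) / 5 = 2.1006
sigma = R_bar / d2 = 2.1006 / 1.128 = 1.862234
Cp = (USL - LSL)/(6*sigma) = (111.2 - 96.1)/(6*1.862234) = 1.3514
Cpu = (111.2 - 100.5)/(3*1.862234) = 1.9153
Cpl = (100.5 - 96.1)/(3*1.862234) = 0.7876
Cpk = min(Cpu, Cpl) = 0.7876

0.7876


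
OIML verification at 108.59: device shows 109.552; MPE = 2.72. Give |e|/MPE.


e = indication - reference = 109.552 - 108.59 = 0.9620
|e| = 0.9620
ratio = |e| / MPE = 0.9620 / 2.72
ratio = 0.3537

0.3537


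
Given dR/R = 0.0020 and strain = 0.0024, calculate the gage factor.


GF = (dR/R) / epsilon
= 0.0020 / 0.0024
= 0.8333

0.8333


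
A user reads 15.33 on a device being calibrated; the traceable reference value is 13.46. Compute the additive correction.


Correction = standard - reading
= 13.46 - 15.33
= -1.8700

-1.8700


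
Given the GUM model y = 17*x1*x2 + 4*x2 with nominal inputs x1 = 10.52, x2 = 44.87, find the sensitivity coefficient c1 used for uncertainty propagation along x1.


y = 17*x1*x2 + 4*x2
dy/dx1 = 17*x2
Evaluate at x2 = 44.87: c1 = 17 * 44.87
c1 = 762.7900

762.7900


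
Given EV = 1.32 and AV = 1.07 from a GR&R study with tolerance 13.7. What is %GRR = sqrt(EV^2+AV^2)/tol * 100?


GRR = sqrt(EV^2 + AV^2) = sqrt(1.32^2 + 1.07^2) = 1.6992057
%GRR = GRR / tol * 100 = 1.6992057 / 13.7 * 100
%GRR = 12.4030

12.4030


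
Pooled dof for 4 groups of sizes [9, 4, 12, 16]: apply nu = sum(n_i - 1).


nu = sum_i (n_i - 1)
nu = ((9 - 1) + (4 - 1) + (12 - 1) + (16 - 1))
nu = 8 + 3 + 11 + 15
nu = 37

37


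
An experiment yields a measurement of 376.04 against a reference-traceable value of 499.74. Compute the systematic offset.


Systematic error = measured - true
= 376.04 - 499.74
= -123.7000

-123.7000


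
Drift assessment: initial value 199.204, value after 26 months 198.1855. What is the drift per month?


rate = (v2 - v1) / months
= (198.1855 - 199.204) / 26
= -1.0185 / 26
= -0.0392

-0.0392


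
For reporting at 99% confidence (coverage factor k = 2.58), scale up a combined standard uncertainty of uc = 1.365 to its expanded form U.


U = k * uc
U = 2.58 * 1.365
U = 3.5217

3.5217


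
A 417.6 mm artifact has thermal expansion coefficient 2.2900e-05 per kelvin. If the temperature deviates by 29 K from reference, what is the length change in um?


dL = L * alpha * dT
= 417.6 * 2.2900e-05 * 29
= 0.2773282 mm
dL_um = 0.2773282 * 1000 = 277.3282 um

277.3282


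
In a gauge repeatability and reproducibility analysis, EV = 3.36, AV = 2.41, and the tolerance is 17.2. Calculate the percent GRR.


GRR = sqrt(EV^2 + AV^2) = sqrt(3.36^2 + 2.41^2) = 4.1349365
%GRR = GRR / tol * 100 = 4.1349365 / 17.2 * 100
%GRR = 24.0403

24.0403


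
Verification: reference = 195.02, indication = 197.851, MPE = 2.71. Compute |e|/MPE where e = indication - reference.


e = indication - reference = 197.851 - 195.02 = 2.8310
|e| = 2.8310
ratio = |e| / MPE = 2.8310 / 2.71
ratio = 1.0446

1.0446


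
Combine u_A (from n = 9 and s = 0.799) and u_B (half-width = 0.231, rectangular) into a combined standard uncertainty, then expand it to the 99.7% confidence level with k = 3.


u_A = s / sqrt(n) = 0.799 / sqrt(9) = 0.26633333
u_B = half_width / sqrt(3) = 0.231 / sqrt(3) = 0.13336791
uc = sqrt(u_A^2 + u_B^2) = sqrt(0.26633333^2 + 0.13336791^2) = 0.29785977
U = k * uc = 3 * 0.29785977
U = 0.8936

0.8936


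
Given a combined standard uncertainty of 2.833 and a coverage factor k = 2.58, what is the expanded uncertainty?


U = k * uc
U = 2.58 * 2.833
U = 7.3091

7.3091


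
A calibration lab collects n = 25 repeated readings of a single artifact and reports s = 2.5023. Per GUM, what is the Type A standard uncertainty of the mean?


u_A = s / sqrt(n)
u_A = 2.5023 / sqrt(25)
u_A = 2.5023 / 5
u_A = 0.5005

0.5005


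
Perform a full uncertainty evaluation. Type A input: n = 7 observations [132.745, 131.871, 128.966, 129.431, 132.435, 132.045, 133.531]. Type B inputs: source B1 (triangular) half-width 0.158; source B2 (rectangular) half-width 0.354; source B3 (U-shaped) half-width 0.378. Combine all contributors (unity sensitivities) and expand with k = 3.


mean = (132.745 + 131.871 + 128.966 + 129.431 + 132.435 + 132.045 + 133.531) / 7 = 131.5748571
s = sqrt(sum((x - mean)^2)/(n-1)) = 1.714962
u_A = s / sqrt(n) = 1.714962 / sqrt(7) = 0.64819471
u_B1 = 0.158 / sqrt(6) = 0.06450323
u_B2 = 0.354 / sqrt(3) = 0.204382
u_B3 = 0.378 / sqrt(2) = 0.26728636
uc = sqrt(0.64819471^2 + 0.06450323^2 + 0.204382^2 + 0.26728636^2) = 0.73316509
U = k * uc = 3 * 0.73316509
U = 2.1995

2.1995


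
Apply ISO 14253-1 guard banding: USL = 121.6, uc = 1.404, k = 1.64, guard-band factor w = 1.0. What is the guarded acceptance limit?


U = k * uc = 1.64 * 1.404 = 2.30256
guard band g = w * U = 1.0 * 2.30256 = 2.30256
AL = USL - g = 121.6 - 2.30256
AL = 119.2974

119.2974


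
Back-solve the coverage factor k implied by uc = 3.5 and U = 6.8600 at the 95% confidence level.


k = U / uc
k = 6.8600 / 3.5
k = 1.96

1.96


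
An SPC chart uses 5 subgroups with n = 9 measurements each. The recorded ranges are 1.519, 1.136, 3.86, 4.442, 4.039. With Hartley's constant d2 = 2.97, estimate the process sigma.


R_bar = (1.519 + 1.136 + 3.86 + 4.442 + 4.039) / 5
R_bar = 14.996 / 5 = 2.9992
sigma_hat = R_bar / d2 = 2.9992 / 2.97 = 1.0098

1.0098


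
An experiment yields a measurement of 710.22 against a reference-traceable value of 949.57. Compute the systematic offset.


Systematic error = measured - true
= 710.22 - 949.57
= -239.3500

-239.3500


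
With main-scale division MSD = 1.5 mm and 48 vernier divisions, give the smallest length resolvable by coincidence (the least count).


LC = MSD / n_div
= 1.5 / 48
= 0.0312

0.0312


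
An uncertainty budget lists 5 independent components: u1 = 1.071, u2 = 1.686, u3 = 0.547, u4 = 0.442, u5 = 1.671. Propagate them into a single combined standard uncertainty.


uc = sqrt(1.071^2 + 1.686^2 + 0.547^2 + 0.442^2 + 1.671^2)
uc = sqrt(7.276451)
uc = 2.6975

2.6975


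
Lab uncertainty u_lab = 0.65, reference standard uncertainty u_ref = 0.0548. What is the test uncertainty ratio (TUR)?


TUR = u_lab / u_ref
= 0.65 / 0.0548
= 11.8613

11.8613


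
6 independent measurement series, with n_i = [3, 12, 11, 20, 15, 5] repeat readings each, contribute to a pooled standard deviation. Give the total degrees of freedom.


nu = sum_i (n_i - 1)
nu = ((3 - 1) + (12 - 1) + (11 - 1) + (20 - 1) + (15 - 1) + (5 - 1))
nu = 2 + 11 + 10 + 19 + 14 + 4
nu = 60

60


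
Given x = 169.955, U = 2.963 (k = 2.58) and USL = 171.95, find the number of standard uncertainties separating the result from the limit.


u = U / k = 2.963 / 2.58 = 1.1484496
margin = |USL - x| = |171.95 - 169.955| = 1.995
z = margin / u = 1.995 / 1.1484496
z = 1.7371

1.7371


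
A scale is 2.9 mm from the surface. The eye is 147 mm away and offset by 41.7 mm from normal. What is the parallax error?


error = h * offset / d
= 2.9 * 41.7 / 147
= 0.8227

0.8227


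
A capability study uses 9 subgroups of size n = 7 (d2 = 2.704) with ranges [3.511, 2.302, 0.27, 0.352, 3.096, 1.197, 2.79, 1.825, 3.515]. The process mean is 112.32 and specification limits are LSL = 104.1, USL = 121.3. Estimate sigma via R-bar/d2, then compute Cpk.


R_bar = (3.511 + 2.302 + 0.27 + 0.352 + 3.096 + 1.197 + 2.79 + 1.825 + 3.515) / 9 = 2.0953333
sigma = R_bar / d2 = 2.0953333 / 2.704 = 0.77490137
Cp = (USL - LSL)/(6*sigma) = (121.3 - 104.1)/(6*0.77490137) = 3.6994
Cpu = (121.3 - 112.32)/(3*0.77490137) = 3.8629
Cpl = (112.32 - 104.1)/(3*0.77490137) = 3.5359
Cpk = min(Cpu, Cpl) = 3.5359

3.5359


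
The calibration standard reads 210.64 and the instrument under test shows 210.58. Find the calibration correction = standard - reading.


Correction = standard - reading
= 210.64 - 210.58
= 0.0600

0.0600


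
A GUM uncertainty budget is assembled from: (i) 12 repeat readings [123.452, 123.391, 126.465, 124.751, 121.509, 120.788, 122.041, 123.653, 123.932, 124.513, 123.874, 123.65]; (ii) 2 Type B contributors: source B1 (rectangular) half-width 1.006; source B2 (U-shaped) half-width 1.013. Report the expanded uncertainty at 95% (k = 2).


mean = (123.452 + 123.391 + 126.465 + 124.751 + 121.509 + 120.788 + 122.041 + 123.653 + 123.932 + 124.513 + 123.874 + 123.65) / 12 = 123.5015833
s = sqrt(sum((x - mean)^2)/(n-1)) = 1.5140753
u_A = s / sqrt(n) = 1.5140753 / sqrt(12) = 0.43707589
u_B1 = 1.006 / sqrt(3) = 0.58081437
u_B2 = 1.013 / sqrt(2) = 0.71629917
uc = sqrt(0.43707589^2 + 0.58081437^2 + 0.71629917^2) = 1.020522
U = k * uc = 2 * 1.020522
U = 2.0410

2.0410


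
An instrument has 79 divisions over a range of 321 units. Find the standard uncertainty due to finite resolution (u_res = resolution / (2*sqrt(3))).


resolution = range / divisions
resolution = 321 / 79 = 4.0632911
u_res = resolution / (2*sqrt(3))
u_res = 4.0632911 / 3.4641016
u_res = 1.1730

1.1730


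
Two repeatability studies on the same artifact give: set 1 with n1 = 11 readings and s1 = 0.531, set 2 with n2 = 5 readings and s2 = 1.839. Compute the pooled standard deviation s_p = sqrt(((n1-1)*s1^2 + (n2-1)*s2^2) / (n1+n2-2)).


s_p = sqrt(((n1-1)*s1^2 + (n2-1)*s2^2) / (n1+n2-2))
numerator = (11-1)*0.531^2 + (5-1)*1.839^2 = 2.81961 + 13.527684 = 16.347294
denominator = 11 + 5 - 2 = 14
s_p^2 = 16.347294 / 14 = 1.1676639
s_p = sqrt(1.1676639) = 1.0806

1.0806


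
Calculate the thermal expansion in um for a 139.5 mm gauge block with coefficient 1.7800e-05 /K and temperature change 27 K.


dL = L * alpha * dT
= 139.5 * 1.7800e-05 * 27
= 0.0670437 mm
dL_um = 0.0670437 * 1000 = 67.0437 um

67.0437


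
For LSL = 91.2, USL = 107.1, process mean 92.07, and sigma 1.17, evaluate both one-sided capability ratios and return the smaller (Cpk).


Cpu = (USL - mean) / (3*sigma) = (107.1 - 92.07) / (3*1.17) = 4.2821
Cpl = (mean - LSL) / (3*sigma) = (92.07 - 91.2) / (3*1.17) = 0.2479
Cpk = min(Cpu, Cpl) = 0.2479

0.2479


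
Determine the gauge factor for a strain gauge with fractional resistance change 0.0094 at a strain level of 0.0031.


GF = (dR/R) / epsilon
= 0.0094 / 0.0031
= 3.0323

3.0323


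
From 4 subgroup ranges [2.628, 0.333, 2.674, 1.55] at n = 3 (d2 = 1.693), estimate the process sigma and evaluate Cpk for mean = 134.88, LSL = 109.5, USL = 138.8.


R_bar = (2.628 + 0.333 + 2.674 + 1.55) / 4 = 1.79625
sigma = R_bar / d2 = 1.79625 / 1.693 = 1.0609864
Cp = (USL - LSL)/(6*sigma) = (138.8 - 109.5)/(6*1.0609864) = 4.6026
Cpu = (138.8 - 134.88)/(3*1.0609864) = 1.2316
Cpl = (134.88 - 109.5)/(3*1.0609864) = 7.9737
Cpk = min(Cpu, Cpl) = 1.2316

1.2316


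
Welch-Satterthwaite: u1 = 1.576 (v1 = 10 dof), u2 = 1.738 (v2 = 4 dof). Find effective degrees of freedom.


uc = sqrt(u1^2 + u2^2) = sqrt(1.576^2 + 1.738^2) = 2.34615
v_eff = uc^4 / (u1^4/v1 + u2^4/v2)
= 2.34615^4 / (1.576^4/10 + 1.738^4/4)
= 30.298638 / 2.8979869
v_eff = 10.4551

10.4551


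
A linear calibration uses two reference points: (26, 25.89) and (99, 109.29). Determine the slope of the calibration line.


slope = (y2 - y1) / (x2 - x1)
= (109.29 - 25.89) / (99 - 26)
= 83.4000 / 73
= 1.1425

1.1425


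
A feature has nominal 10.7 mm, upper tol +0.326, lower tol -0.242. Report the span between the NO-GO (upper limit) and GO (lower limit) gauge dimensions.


GO = nominal - lower_tol (smallest hole = maximum material condition)
GO = 10.7 - 0.242 = 10.458
NO-GO = nominal + upper_tol (largest hole = least material condition)
NO-GO = 10.7 + 0.326 = 11.026
spread = NO-GO - GO = 11.026 - 10.458 = 0.5680

0.5680


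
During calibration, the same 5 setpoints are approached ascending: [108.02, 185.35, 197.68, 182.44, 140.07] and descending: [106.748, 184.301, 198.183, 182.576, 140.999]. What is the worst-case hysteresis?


|108.02 - 106.748| = 1.2720
|185.35 - 184.301| = 1.0490
|197.68 - 198.183| = 0.5030
|182.44 - 182.576| = 0.1360
|140.07 - 140.999| = 0.9290
hysteresis = max(diffs) = 1.2720

1.2720


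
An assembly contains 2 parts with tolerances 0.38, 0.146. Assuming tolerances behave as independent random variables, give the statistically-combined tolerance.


RSS = sqrt(0.38^2 + 0.146^2)
= sqrt(0.165716)
= 0.4071

0.4071


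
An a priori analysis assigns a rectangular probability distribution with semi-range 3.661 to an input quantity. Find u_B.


u_B = half_width / sqrt(3)
u_B = 3.661 / 1.7320508
u_B = 2.1137

2.1137


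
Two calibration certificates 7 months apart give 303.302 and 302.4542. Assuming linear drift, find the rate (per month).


rate = (v2 - v1) / months
= (302.4542 - 303.302) / 7
= -0.8478 / 7
= -0.1211

-0.1211


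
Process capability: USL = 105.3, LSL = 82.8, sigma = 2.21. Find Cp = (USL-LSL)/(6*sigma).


Cp = (USL - LSL) / (6 * sigma)
= (105.3 - 82.8) / (6 * 2.21)
= 22.5000 / 13.2600
= 1.6968

1.6968


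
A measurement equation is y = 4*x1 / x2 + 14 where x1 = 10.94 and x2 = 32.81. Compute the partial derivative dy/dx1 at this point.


y = 4*x1 / x2 + 14
dy/dx1 = 4/x2
Evaluate at x2 = 32.81: c1 = 4 / 32.81
c1 = 0.1219

0.1219


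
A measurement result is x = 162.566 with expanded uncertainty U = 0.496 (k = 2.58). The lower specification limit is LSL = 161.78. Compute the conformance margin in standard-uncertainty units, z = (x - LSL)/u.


u = U / k = 0.496 / 2.58 = 0.19224806
margin = |LSL - x| = |161.78 - 162.566| = 0.786
z = margin / u = 0.786 / 0.19224806
z = 4.0885

4.0885


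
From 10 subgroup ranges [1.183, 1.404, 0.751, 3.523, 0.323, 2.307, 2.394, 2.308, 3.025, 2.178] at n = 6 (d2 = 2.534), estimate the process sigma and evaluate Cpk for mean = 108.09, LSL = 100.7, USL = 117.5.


R_bar = (1.183 + 1.404 + 0.751 + 3.523 + 0.323 + 2.307 + 2.394 + 2.308 + 3.025 + 2.178) / 10 = 1.9396
sigma = R_bar / d2 = 1.9396 / 2.534 = 0.76543015
Cp = (USL - LSL)/(6*sigma) = (117.5 - 100.7)/(6*0.76543015) = 3.6581
Cpu = (117.5 - 108.09)/(3*0.76543015) = 4.0979
Cpl = (108.09 - 100.7)/(3*0.76543015) = 3.2182
Cpk = min(Cpu, Cpl) = 3.2182

3.2182


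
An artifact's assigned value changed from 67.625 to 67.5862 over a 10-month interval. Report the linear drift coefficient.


rate = (v2 - v1) / months
= (67.5862 - 67.625) / 10
= -0.0388 / 10
= -0.0039

-0.0039


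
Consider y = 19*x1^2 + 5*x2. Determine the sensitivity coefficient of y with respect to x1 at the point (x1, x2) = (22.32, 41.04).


y = 19*x1^2 + 5*x2
dy/dx1 = 2*19*x1
Evaluate at x1 = 22.32: c1 = 38 * 22.32
c1 = 848.1600

848.1600


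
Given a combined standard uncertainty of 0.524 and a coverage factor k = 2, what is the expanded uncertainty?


U = k * uc
U = 2 * 0.524
U = 1.0480

1.0480


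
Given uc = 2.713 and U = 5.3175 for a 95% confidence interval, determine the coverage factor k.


k = U / uc
k = 5.3175 / 2.713
k = 1.96

1.96


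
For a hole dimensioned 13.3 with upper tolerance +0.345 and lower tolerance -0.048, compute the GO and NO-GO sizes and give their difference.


GO = nominal - lower_tol (smallest hole = maximum material condition)
GO = 13.3 - 0.048 = 13.252
NO-GO = nominal + upper_tol (largest hole = least material condition)
NO-GO = 13.3 + 0.345 = 13.645
spread = NO-GO - GO = 13.645 - 13.252 = 0.3930

0.3930


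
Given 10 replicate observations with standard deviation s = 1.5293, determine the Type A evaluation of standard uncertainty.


u_A = s / sqrt(n)
u_A = 1.5293 / sqrt(10)
u_A = 1.5293 / 3.1622777
u_A = 0.4836

0.4836


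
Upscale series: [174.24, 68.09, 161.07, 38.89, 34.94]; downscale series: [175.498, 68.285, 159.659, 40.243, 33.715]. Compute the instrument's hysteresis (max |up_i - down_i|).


|174.24 - 175.498| = 1.2580
|68.09 - 68.285| = 0.1950
|161.07 - 159.659| = 1.4110
|38.89 - 40.243| = 1.3530
|34.94 - 33.715| = 1.2250
hysteresis = max(diffs) = 1.4110

1.4110


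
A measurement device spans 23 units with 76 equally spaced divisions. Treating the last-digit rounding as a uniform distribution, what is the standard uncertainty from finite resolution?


resolution = range / divisions
resolution = 23 / 76 = 0.30263158
u_res = resolution / (2*sqrt(3))
u_res = 0.30263158 / 3.4641016
u_res = 0.0874

0.0874


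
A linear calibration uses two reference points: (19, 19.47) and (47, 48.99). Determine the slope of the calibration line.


slope = (y2 - y1) / (x2 - x1)
= (48.99 - 19.47) / (47 - 19)
= 29.5200 / 28
= 1.0543

1.0543


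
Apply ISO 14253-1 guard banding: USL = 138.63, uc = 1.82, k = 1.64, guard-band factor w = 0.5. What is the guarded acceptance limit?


U = k * uc = 1.64 * 1.82 = 2.9848
guard band g = w * U = 0.5 * 2.9848 = 1.4924
AL = USL - g = 138.63 - 1.4924
AL = 137.1376

137.1376


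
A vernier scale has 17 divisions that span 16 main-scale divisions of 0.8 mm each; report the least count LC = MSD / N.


LC = MSD / n_div
= 0.8 / 17
= 0.0471

0.0471


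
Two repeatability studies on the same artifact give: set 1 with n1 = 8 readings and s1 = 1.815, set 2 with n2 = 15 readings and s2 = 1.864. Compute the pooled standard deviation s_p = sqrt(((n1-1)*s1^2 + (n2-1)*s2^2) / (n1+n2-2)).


s_p = sqrt(((n1-1)*s1^2 + (n2-1)*s2^2) / (n1+n2-2))
numerator = (8-1)*1.815^2 + (15-1)*1.864^2 = 23.059575 + 48.642944 = 71.702519
denominator = 8 + 15 - 2 = 21
s_p^2 = 71.702519 / 21 = 3.4144057
s_p = sqrt(3.4144057) = 1.8478

1.8478


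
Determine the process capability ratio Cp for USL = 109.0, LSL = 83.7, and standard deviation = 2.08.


Cp = (USL - LSL) / (6 * sigma)
= (109.0 - 83.7) / (6 * 2.08)
= 25.3000 / 12.4800
= 2.0272

2.0272


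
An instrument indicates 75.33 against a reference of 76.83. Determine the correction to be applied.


Correction = standard - reading
= 76.83 - 75.33
= 1.5000

1.5000


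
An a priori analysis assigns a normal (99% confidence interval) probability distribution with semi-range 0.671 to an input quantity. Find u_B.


u_B = half_width / 2.576
u_B = 0.671 / 2.576
u_B = 0.2605

0.2605


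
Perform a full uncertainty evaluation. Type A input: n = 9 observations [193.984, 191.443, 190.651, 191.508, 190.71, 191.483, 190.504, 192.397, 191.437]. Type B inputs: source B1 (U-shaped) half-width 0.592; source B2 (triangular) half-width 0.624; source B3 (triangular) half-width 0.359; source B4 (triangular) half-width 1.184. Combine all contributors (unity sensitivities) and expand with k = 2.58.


mean = (193.984 + 191.443 + 190.651 + 191.508 + 190.71 + 191.483 + 190.504 + 192.397 + 191.437) / 9 = 191.5685556
s = sqrt(sum((x - mean)^2)/(n-1)) = 1.076862
u_A = s / sqrt(n) = 1.076862 / sqrt(9) = 0.358954
u_B1 = 0.592 / sqrt(2) = 0.41860721
u_B2 = 0.624 / sqrt(6) = 0.25474693
u_B3 = 0.359 / sqrt(6) = 0.14656114
u_B4 = 1.184 / sqrt(6) = 0.48336598
uc = sqrt(0.358954^2 + 0.41860721^2 + 0.25474693^2 + 0.14656114^2 + 0.48336598^2) = 0.78999925
U = k * uc = 2.58 * 0.78999925
U = 2.0382

2.0382


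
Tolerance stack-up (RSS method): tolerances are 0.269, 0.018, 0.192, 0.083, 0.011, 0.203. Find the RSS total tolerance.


RSS = sqrt(0.269^2 + 0.018^2 + 0.192^2 + 0.083^2 + 0.011^2 + 0.203^2)
= sqrt(0.157768)
= 0.3972

0.3972


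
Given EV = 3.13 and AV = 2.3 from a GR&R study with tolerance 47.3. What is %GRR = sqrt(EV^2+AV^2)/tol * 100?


GRR = sqrt(EV^2 + AV^2) = sqrt(3.13^2 + 2.3^2) = 3.8841859
%GRR = GRR / tol * 100 = 3.8841859 / 47.3 * 100
%GRR = 8.2118

8.2118


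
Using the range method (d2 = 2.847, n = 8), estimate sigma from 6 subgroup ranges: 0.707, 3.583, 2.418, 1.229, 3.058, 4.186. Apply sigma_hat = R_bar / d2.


R_bar = (0.707 + 3.583 + 2.418 + 1.229 + 3.058 + 4.186) / 6
R_bar = 15.181 / 6 = 2.5301667
sigma_hat = R_bar / d2 = 2.5301667 / 2.847 = 0.8887

0.8887


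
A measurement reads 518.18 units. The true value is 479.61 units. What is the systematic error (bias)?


Systematic error = measured - true
= 518.18 - 479.61
= 38.5700

38.5700
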